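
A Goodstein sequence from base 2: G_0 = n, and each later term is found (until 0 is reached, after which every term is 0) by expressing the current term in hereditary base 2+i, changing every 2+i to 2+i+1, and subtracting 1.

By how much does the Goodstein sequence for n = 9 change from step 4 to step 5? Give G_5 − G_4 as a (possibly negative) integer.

[0] 9 ≡ 2^(2 + 1) + 1 (base 2). Lift 3: 82. −1: 81.
[1] 81 ≡ 3^(3 + 1) (base 3). Lift 4: 1024. −1: 1023.
[2] 1023 ≡ 3·4^4 + 3·4^3 + 3·4^2 + 3·4 + 3 (base 4). Lift 5: 9843. −1: 9842.
[3] 9842 ≡ 3·5^5 + 3·5^3 + 3·5^2 + 3·5 + 2 (base 5). Lift 6: 140744. −1: 140743.
[4] 140743 ≡ 3·6^6 + 3·6^3 + 3·6^2 + 3·6 + 1 (base 6). Lift 7: 2471827. −1: 2471826.

2331083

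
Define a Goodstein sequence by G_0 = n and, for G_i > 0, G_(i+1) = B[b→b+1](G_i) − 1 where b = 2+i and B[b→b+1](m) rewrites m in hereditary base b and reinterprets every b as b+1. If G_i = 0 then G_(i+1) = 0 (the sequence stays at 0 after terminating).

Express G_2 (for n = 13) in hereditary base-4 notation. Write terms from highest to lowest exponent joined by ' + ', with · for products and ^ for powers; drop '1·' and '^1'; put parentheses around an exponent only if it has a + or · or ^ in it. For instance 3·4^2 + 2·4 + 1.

4^(4 + 1) + 3·4^3 + 3·4^2 + 3·4 + 3

G_0 = 13. HB_2(13) = 2^(2 + 1) + 2^2 + 1. Bump = 109. G_1 = 108.
G_1 = 108. HB_3(108) = 3^(3 + 1) + 3^3. Bump = 1280. G_2 = 1279.
G_2 = 1279. HB_4(1279) = 4^(4 + 1) + 3·4^3 + 3·4^2 + 3·4 + 3. Bump = 16093. G_3 = 16092.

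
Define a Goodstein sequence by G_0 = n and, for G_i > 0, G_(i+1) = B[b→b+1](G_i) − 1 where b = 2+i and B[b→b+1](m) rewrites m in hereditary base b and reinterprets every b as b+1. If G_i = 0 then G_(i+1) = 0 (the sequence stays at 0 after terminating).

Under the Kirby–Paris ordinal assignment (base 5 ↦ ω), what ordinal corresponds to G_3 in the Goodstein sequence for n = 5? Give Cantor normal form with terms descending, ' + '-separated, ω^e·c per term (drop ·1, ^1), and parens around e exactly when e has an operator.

[0] 5 ≡ 2^2 + 1 (base 2). Lift 3: 28. −1: 27.
[1] 27 ≡ 3^3 (base 3). Lift 4: 256. −1: 255.
[2] 255 ≡ 3·4^3 + 3·4^2 + 3·4 + 3 (base 4). Lift 5: 468. −1: 467.
[3] 467 ≡ 3·5^3 + 3·5^2 + 3·5 + 2 (base 5). Lift 6: 776. −1: 775.

ω^3·3 + ω^2·3 + ω·3 + 2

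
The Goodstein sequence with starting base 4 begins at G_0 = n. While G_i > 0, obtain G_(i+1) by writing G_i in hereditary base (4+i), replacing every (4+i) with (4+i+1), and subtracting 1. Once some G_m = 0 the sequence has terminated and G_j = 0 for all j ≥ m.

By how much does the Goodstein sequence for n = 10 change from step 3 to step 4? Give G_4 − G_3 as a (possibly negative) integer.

G_0 = 10. HB_4(10) = 2·4 + 2. Bump = 12. G_1 = 11.
G_1 = 11. HB_5(11) = 2·5 + 1. Bump = 13. G_2 = 12.
G_2 = 12. HB_6(12) = 2·6. Bump = 14. G_3 = 13.
G_3 = 13. HB_7(13) = 7 + 6. Bump = 14. G_4 = 13.

0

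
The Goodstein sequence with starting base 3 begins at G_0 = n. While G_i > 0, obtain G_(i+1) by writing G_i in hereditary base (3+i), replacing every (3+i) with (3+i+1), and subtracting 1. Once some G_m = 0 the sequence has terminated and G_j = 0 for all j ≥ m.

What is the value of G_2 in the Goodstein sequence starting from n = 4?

step 0: 4 = 3 + 1; sub 4 for 3: 4 + 1; = 5; G_1 = 5−1 = 4
step 1: 4 = 4; sub 5 for 4: 5; = 5; G_2 = 5−1 = 4
step 2: 4 = 4; sub 6 for 5: 4; = 4; G_3 = 4−1 = 3

4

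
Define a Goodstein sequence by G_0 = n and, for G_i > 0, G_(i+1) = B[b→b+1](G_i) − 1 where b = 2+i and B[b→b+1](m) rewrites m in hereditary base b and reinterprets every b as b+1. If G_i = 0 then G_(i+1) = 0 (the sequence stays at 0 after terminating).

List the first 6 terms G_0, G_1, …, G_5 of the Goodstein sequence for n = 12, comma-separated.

12, 107, 1065, 15685, 280019, 5764910

step 0: 12 = 2^(2 + 1) + 2^2; sub 3 for 2: 3^(3 + 1) + 3^3; = 108; G_1 = 108−1 = 107
step 1: 107 = 3^(3 + 1) + 2·3^2 + 2·3 + 2; sub 4 for 3: 4^(4 + 1) + 2·4^2 + 2·4 + 2; = 1066; G_2 = 1066−1 = 1065
step 2: 1065 = 4^(4 + 1) + 2·4^2 + 2·4 + 1; sub 5 for 4: 5^(5 + 1) + 2·5^2 + 2·5 + 1; = 15686; G_3 = 15686−1 = 15685
step 3: 15685 = 5^(5 + 1) + 2·5^2 + 2·5; sub 6 for 5: 6^(6 + 1) + 2·6^2 + 2·6; = 280020; G_4 = 280020−1 = 280019
step 4: 280019 = 6^(6 + 1) + 2·6^2 + 6 + 5; sub 7 for 6: 7^(7 + 1) + 2·7^2 + 7 + 5; = 5764911; G_5 = 5764911−1 = 5764910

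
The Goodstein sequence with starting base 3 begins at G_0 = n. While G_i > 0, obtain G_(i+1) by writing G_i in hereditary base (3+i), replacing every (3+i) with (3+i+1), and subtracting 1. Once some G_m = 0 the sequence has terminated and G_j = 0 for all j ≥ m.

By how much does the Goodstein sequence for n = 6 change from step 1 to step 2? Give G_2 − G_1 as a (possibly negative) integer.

base 3: 6 = 2·3; at 4: 2·4 = 8; next = 7
base 4: 7 = 4 + 3; at 5: 5 + 3 = 8; next = 7

0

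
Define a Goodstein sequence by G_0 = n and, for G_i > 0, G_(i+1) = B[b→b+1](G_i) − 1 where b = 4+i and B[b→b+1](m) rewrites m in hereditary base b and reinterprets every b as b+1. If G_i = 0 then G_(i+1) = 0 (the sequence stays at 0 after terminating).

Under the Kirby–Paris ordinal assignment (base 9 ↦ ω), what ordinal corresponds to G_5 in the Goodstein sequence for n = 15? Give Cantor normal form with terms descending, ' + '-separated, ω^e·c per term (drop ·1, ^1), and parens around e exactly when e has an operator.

(0) 15|_4 = 3·4 + 3 ↦ 3·5 + 3|_5 = 18 ⇒ 17
(1) 17|_5 = 3·5 + 2 ↦ 3·6 + 2|_6 = 20 ⇒ 19
(2) 19|_6 = 3·6 + 1 ↦ 3·7 + 1|_7 = 22 ⇒ 21
(3) 21|_7 = 3·7 ↦ 3·8|_8 = 24 ⇒ 23
(4) 23|_8 = 2·8 + 7 ↦ 2·9 + 7|_9 = 25 ⇒ 24

ω·2 + 6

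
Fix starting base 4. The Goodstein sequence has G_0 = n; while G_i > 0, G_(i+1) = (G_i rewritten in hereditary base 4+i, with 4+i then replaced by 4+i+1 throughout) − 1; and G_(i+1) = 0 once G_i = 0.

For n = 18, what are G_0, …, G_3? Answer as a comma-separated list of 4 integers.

18 —HB4→ 4^2 + 2 —bump→ 5^2 + 2 = 27 —(−1)→ 26
26 —HB5→ 5^2 + 1 —bump→ 6^2 + 1 = 37 —(−1)→ 36
36 —HB6→ 6^2 —bump→ 7^2 = 49 —(−1)→ 48

18, 26, 36, 48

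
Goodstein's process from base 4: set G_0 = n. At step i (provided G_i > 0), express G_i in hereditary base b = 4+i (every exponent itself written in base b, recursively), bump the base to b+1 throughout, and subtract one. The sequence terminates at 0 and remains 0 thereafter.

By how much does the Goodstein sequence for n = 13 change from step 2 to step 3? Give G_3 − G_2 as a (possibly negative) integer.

1

(0) 13|_4 = 3·4 + 1 ↦ 3·5 + 1|_5 = 16 ⇒ 15
(1) 15|_5 = 3·5 ↦ 3·6|_6 = 18 ⇒ 17
(2) 17|_6 = 2·6 + 5 ↦ 2·7 + 5|_7 = 19 ⇒ 18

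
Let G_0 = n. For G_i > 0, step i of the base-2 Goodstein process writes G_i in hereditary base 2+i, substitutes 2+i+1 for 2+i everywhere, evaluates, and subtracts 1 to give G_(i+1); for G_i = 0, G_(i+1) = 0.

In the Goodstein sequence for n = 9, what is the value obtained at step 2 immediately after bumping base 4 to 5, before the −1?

9843

i=0: 9 = 2^(2 + 1) + 1 (b=2); 2→3: 3^(3 + 1) + 1 = 82; 82−1 = 81
i=1: 81 = 3^(3 + 1) (b=3); 3→4: 4^(4 + 1) = 1024; 1024−1 = 1023
i=2: 1023 = 3·4^4 + 3·4^3 + 3·4^2 + 3·4 + 3 (b=4); 4→5: 3·5^5 + 3·5^3 + 3·5^2 + 3·5 + 3 = 9843; 9843−1 = 9842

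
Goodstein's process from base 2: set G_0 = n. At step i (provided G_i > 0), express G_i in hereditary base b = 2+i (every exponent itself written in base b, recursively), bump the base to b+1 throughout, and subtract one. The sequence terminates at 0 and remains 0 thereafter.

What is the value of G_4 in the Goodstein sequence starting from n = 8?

[0] 8 ≡ 2^(2 + 1) (base 2). Lift 3: 81. −1: 80.
[1] 80 ≡ 2·3^3 + 2·3^2 + 2·3 + 2 (base 3). Lift 4: 554. −1: 553.
[2] 553 ≡ 2·4^4 + 2·4^2 + 2·4 + 1 (base 4). Lift 5: 6311. −1: 6310.
[3] 6310 ≡ 2·5^5 + 2·5^2 + 2·5 (base 5). Lift 6: 93396. −1: 93395.
[4] 93395 ≡ 2·6^6 + 2·6^2 + 6 + 5 (base 6). Lift 7: 1647196. −1: 1647195.

93395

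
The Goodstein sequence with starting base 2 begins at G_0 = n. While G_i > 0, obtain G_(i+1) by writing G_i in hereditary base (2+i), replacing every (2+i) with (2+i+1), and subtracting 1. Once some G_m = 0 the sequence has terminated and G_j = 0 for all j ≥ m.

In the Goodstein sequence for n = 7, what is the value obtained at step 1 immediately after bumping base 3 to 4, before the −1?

260

G_0=7  [base 2] 2^2 + 2 + 1  →[2↦3]→  3^3 + 3 + 1 = 31  −1 ⇒ G_1=30
G_1=30  [base 3] 3^3 + 3  →[3↦4]→  4^4 + 4 = 260  −1 ⇒ G_2=259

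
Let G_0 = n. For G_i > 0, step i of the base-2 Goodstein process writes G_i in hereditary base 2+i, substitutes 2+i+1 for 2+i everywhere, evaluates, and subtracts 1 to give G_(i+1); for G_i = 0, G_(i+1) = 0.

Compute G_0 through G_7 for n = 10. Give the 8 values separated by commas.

G_0=10  [base 2] 2^(2 + 1) + 2  →[2↦3]→  3^(3 + 1) + 3 = 84  −1 ⇒ G_1=83
G_1=83  [base 3] 3^(3 + 1) + 2  →[3↦4]→  4^(4 + 1) + 2 = 1026  −1 ⇒ G_2=1025
G_2=1025  [base 4] 4^(4 + 1) + 1  →[4↦5]→  5^(5 + 1) + 1 = 15626  −1 ⇒ G_3=15625
G_3=15625  [base 5] 5^(5 + 1)  →[5↦6]→  6^(6 + 1) = 279936  −1 ⇒ G_4=279935
G_4=279935  [base 6] 5·6^6 + 5·6^5 + 5·6^4 + 5·6^3 + 5·6^2 + 5·6 + 5  →[6↦7]→  5·7^7 + 5·7^5 + 5·7^4 + 5·7^3 + 5·7^2 + 5·7 + 5 = 4215755  −1 ⇒ G_5=4215754
G_5=4215754  [base 7] 5·7^7 + 5·7^5 + 5·7^4 + 5·7^3 + 5·7^2 + 5·7 + 4  →[7↦8]→  5·8^8 + 5·8^5 + 5·8^4 + 5·8^3 + 5·8^2 + 5·8 + 4 = 84073324  −1 ⇒ G_6=84073323
G_6=84073323  [base 8] 5·8^8 + 5·8^5 + 5·8^4 + 5·8^3 + 5·8^2 + 5·8 + 3  →[8↦9]→  5·9^9 + 5·9^5 + 5·9^4 + 5·9^3 + 5·9^2 + 5·9 + 3 = 1937434593  −1 ⇒ G_7=1937434592

10, 83, 1025, 15625, 279935, 4215754, 84073323, 1937434592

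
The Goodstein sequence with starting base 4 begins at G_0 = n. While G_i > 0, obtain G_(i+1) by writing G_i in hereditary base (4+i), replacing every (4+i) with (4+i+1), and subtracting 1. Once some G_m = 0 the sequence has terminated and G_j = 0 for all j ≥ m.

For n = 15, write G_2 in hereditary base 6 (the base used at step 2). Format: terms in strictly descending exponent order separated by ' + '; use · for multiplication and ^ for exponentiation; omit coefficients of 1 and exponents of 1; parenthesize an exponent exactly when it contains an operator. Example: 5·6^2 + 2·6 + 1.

G_0 = 15. HB_4(15) = 3·4 + 3. Bump = 18. G_1 = 17.
G_1 = 17. HB_5(17) = 3·5 + 2. Bump = 20. G_2 = 19.

3·6 + 1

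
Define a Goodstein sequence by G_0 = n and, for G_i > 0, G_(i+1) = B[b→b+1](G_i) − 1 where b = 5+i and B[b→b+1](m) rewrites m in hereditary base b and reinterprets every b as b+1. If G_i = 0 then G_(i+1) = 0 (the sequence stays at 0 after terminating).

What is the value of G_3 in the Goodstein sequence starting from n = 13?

16

(0) 13|_5 = 2·5 + 3 ↦ 2·6 + 3|_6 = 15 ⇒ 14
(1) 14|_6 = 2·6 + 2 ↦ 2·7 + 2|_7 = 16 ⇒ 15
(2) 15|_7 = 2·7 + 1 ↦ 2·8 + 1|_8 = 17 ⇒ 16
(3) 16|_8 = 2·8 ↦ 2·9|_9 = 18 ⇒ 17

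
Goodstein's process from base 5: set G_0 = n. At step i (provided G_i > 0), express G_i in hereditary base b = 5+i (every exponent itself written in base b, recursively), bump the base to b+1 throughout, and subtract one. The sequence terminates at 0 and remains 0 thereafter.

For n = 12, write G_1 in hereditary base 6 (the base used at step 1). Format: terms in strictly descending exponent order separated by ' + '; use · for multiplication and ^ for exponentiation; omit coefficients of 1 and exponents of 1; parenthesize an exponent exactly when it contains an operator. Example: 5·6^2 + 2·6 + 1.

G_0 = 12. HB_5(12) = 2·5 + 2. Bump = 14. G_1 = 13.
G_1 = 13. HB_6(13) = 2·6 + 1. Bump = 15. G_2 = 14.

2·6 + 1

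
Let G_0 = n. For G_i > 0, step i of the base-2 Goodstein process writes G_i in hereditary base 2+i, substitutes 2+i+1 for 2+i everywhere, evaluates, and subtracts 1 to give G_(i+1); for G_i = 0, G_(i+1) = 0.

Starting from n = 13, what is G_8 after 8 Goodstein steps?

100000003325

step 0: 13 = 2^(2 + 1) + 2^2 + 1; sub 3 for 2: 3^(3 + 1) + 3^3 + 1; = 109; G_1 = 109−1 = 108
step 1: 108 = 3^(3 + 1) + 3^3; sub 4 for 3: 4^(4 + 1) + 4^4; = 1280; G_2 = 1280−1 = 1279
step 2: 1279 = 4^(4 + 1) + 3·4^3 + 3·4^2 + 3·4 + 3; sub 5 for 4: 5^(5 + 1) + 3·5^3 + 3·5^2 + 3·5 + 3; = 16093; G_3 = 16093−1 = 16092
step 3: 16092 = 5^(5 + 1) + 3·5^3 + 3·5^2 + 3·5 + 2; sub 6 for 5: 6^(6 + 1) + 3·6^3 + 3·6^2 + 3·6 + 2; = 280712; G_4 = 280712−1 = 280711
step 4: 280711 = 6^(6 + 1) + 3·6^3 + 3·6^2 + 3·6 + 1; sub 7 for 6: 7^(7 + 1) + 3·7^3 + 3·7^2 + 3·7 + 1; = 5765999; G_5 = 5765999−1 = 5765998
step 5: 5765998 = 7^(7 + 1) + 3·7^3 + 3·7^2 + 3·7; sub 8 for 7: 8^(8 + 1) + 3·8^3 + 3·8^2 + 3·8; = 134219480; G_6 = 134219480−1 = 134219479
step 6: 134219479 = 8^(8 + 1) + 3·8^3 + 3·8^2 + 2·8 + 7; sub 9 for 8: 9^(9 + 1) + 3·9^3 + 3·9^2 + 2·9 + 7; = 3486786856; G_7 = 3486786856−1 = 3486786855
step 7: 3486786855 = 9^(9 + 1) + 3·9^3 + 3·9^2 + 2·9 + 6; sub 10 for 9: 10^(10 + 1) + 3·10^3 + 3·10^2 + 2·10 + 6; = 100000003326; G_8 = 100000003326−1 = 100000003325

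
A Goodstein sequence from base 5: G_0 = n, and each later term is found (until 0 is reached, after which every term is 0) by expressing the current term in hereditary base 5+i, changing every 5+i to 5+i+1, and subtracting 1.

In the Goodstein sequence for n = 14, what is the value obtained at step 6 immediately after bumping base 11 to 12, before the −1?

14 —HB5→ 2·5 + 4 —bump→ 2·6 + 4 = 16 —(−1)→ 15
15 —HB6→ 2·6 + 3 —bump→ 2·7 + 3 = 17 —(−1)→ 16
16 —HB7→ 2·7 + 2 —bump→ 2·8 + 2 = 18 —(−1)→ 17
17 —HB8→ 2·8 + 1 —bump→ 2·9 + 1 = 19 —(−1)→ 18
18 —HB9→ 2·9 —bump→ 2·10 = 20 —(−1)→ 19
19 —HB10→ 10 + 9 —bump→ 11 + 9 = 20 —(−1)→ 19
19 —HB11→ 11 + 8 —bump→ 12 + 8 = 20 —(−1)→ 19

20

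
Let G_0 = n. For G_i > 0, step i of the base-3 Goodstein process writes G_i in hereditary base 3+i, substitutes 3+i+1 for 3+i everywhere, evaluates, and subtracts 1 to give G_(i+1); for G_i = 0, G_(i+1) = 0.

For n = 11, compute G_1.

17

G_0=11  [base 3] 3^2 + 2  →[3↦4]→  4^2 + 2 = 18  −1 ⇒ G_1=17
G_1=17  [base 4] 4^2 + 1  →[4↦5]→  5^2 + 1 = 26  −1 ⇒ G_2=25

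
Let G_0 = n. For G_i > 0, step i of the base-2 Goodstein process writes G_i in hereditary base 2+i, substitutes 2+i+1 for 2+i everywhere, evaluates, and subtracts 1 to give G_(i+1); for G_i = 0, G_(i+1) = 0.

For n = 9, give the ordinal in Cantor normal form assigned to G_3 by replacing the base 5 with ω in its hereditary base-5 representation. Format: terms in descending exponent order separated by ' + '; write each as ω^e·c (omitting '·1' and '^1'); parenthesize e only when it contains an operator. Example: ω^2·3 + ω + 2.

ω^ω·3 + ω^3·3 + ω^2·3 + ω·3 + 2

G_0 = 9. HB_2(9) = 2^(2 + 1) + 1. Bump = 82. G_1 = 81.
G_1 = 81. HB_3(81) = 3^(3 + 1). Bump = 1024. G_2 = 1023.
G_2 = 1023. HB_4(1023) = 3·4^4 + 3·4^3 + 3·4^2 + 3·4 + 3. Bump = 9843. G_3 = 9842.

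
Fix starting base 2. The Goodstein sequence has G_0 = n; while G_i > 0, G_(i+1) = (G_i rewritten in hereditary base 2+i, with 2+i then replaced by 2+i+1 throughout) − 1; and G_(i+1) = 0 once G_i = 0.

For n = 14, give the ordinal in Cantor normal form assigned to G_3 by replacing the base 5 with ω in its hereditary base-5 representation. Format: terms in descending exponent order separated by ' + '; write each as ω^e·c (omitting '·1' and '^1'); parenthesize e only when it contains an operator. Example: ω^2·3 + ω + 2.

ω^(ω + 1) + ω^ω

[0] 14 ≡ 2^(2 + 1) + 2^2 + 2 (base 2). Lift 3: 111. −1: 110.
[1] 110 ≡ 3^(3 + 1) + 3^3 + 2 (base 3). Lift 4: 1282. −1: 1281.
[2] 1281 ≡ 4^(4 + 1) + 4^4 + 1 (base 4). Lift 5: 18751. −1: 18750.
[3] 18750 ≡ 5^(5 + 1) + 5^5 (base 5). Lift 6: 326592. −1: 326591.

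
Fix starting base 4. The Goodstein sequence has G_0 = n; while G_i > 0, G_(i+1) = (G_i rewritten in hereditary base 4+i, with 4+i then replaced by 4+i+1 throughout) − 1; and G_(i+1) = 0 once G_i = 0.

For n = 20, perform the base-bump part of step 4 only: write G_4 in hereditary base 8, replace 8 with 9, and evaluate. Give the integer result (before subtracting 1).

82

i=0: 20 = 4^2 + 4 (b=4); 4→5: 5^2 + 5 = 30; 30−1 = 29
i=1: 29 = 5^2 + 4 (b=5); 5→6: 6^2 + 4 = 40; 40−1 = 39
i=2: 39 = 6^2 + 3 (b=6); 6→7: 7^2 + 3 = 52; 52−1 = 51
i=3: 51 = 7^2 + 2 (b=7); 7→8: 8^2 + 2 = 66; 66−1 = 65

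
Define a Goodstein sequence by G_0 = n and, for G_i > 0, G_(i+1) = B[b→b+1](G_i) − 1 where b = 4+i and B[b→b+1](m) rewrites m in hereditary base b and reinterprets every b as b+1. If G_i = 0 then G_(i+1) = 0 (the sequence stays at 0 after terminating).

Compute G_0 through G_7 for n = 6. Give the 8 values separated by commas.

6, 6, 6, 6, 5, 4, 3, 2

base 4: 6 = 4 + 2; at 5: 5 + 2 = 7; next = 6
base 5: 6 = 5 + 1; at 6: 6 + 1 = 7; next = 6
base 6: 6 = 6; at 7: 7 = 7; next = 6
base 7: 6 = 6; at 8: 6 = 6; next = 5
base 8: 5 = 5; at 9: 5 = 5; next = 4
base 9: 4 = 4; at 10: 4 = 4; next = 3
base 10: 3 = 3; at 11: 3 = 3; next = 2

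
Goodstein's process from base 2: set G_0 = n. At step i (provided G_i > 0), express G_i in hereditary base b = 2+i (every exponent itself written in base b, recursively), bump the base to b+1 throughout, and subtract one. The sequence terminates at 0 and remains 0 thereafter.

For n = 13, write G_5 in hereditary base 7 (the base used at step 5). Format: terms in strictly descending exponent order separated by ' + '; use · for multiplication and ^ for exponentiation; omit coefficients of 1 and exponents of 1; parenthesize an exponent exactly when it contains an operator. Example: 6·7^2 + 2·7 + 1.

7^(7 + 1) + 3·7^3 + 3·7^2 + 3·7

i=0: 13 = 2^(2 + 1) + 2^2 + 1 (b=2); 2→3: 3^(3 + 1) + 3^3 + 1 = 109; 109−1 = 108
i=1: 108 = 3^(3 + 1) + 3^3 (b=3); 3→4: 4^(4 + 1) + 4^4 = 1280; 1280−1 = 1279
i=2: 1279 = 4^(4 + 1) + 3·4^3 + 3·4^2 + 3·4 + 3 (b=4); 4→5: 5^(5 + 1) + 3·5^3 + 3·5^2 + 3·5 + 3 = 16093; 16093−1 = 16092
i=3: 16092 = 5^(5 + 1) + 3·5^3 + 3·5^2 + 3·5 + 2 (b=5); 5→6: 6^(6 + 1) + 3·6^3 + 3·6^2 + 3·6 + 2 = 280712; 280712−1 = 280711
i=4: 280711 = 6^(6 + 1) + 3·6^3 + 3·6^2 + 3·6 + 1 (b=6); 6→7: 7^(7 + 1) + 3·7^3 + 3·7^2 + 3·7 + 1 = 5765999; 5765999−1 = 5765998
i=5: 5765998 = 7^(7 + 1) + 3·7^3 + 3·7^2 + 3·7 (b=7); 7→8: 8^(8 + 1) + 3·8^3 + 3·8^2 + 3·8 = 134219480; 134219480−1 = 134219479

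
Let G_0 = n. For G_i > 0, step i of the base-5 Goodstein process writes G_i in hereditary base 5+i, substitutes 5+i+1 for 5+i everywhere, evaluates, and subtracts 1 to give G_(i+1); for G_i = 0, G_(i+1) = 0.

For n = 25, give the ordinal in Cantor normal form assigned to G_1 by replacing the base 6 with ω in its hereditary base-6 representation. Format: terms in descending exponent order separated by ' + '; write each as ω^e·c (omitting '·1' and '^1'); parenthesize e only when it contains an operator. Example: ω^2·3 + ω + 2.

ω·5 + 5

G_0 = 25. HB_5(25) = 5^2. Bump = 36. G_1 = 35.
G_1 = 35. HB_6(35) = 5·6 + 5. Bump = 40. G_2 = 39.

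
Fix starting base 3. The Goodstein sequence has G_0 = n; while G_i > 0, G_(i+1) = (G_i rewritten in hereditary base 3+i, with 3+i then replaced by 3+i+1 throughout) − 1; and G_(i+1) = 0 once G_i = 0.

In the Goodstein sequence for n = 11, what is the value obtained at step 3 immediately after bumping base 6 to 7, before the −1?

G_0 = 11. HB_3(11) = 3^2 + 2. Bump = 18. G_1 = 17.
G_1 = 17. HB_4(17) = 4^2 + 1. Bump = 26. G_2 = 25.
G_2 = 25. HB_5(25) = 5^2. Bump = 36. G_3 = 35.
G_3 = 35. HB_6(35) = 5·6 + 5. Bump = 40. G_4 = 39.

40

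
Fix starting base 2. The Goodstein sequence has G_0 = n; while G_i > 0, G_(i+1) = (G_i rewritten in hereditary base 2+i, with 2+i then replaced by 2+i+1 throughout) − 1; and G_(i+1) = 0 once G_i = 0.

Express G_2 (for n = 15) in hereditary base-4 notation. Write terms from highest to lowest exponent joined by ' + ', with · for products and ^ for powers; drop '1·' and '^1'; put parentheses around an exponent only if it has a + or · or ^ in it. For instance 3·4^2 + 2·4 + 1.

15 —HB2→ 2^(2 + 1) + 2^2 + 2 + 1 —bump→ 3^(3 + 1) + 3^3 + 3 + 1 = 112 —(−1)→ 111
111 —HB3→ 3^(3 + 1) + 3^3 + 3 —bump→ 4^(4 + 1) + 4^4 + 4 = 1284 —(−1)→ 1283

4^(4 + 1) + 4^4 + 3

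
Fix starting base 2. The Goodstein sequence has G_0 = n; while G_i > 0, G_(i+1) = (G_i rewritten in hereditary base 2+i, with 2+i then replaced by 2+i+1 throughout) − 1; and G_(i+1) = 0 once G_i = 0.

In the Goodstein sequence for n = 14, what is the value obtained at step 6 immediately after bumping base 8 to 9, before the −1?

i=0: 14 = 2^(2 + 1) + 2^2 + 2 (b=2); 2→3: 3^(3 + 1) + 3^3 + 3 = 111; 111−1 = 110
i=1: 110 = 3^(3 + 1) + 3^3 + 2 (b=3); 3→4: 4^(4 + 1) + 4^4 + 2 = 1282; 1282−1 = 1281
i=2: 1281 = 4^(4 + 1) + 4^4 + 1 (b=4); 4→5: 5^(5 + 1) + 5^5 + 1 = 18751; 18751−1 = 18750
i=3: 18750 = 5^(5 + 1) + 5^5 (b=5); 5→6: 6^(6 + 1) + 6^6 = 326592; 326592−1 = 326591
i=4: 326591 = 6^(6 + 1) + 5·6^5 + 5·6^4 + 5·6^3 + 5·6^2 + 5·6 + 5 (b=6); 6→7: 7^(7 + 1) + 5·7^5 + 5·7^4 + 5·7^3 + 5·7^2 + 5·7 + 5 = 5862841; 5862841−1 = 5862840
i=5: 5862840 = 7^(7 + 1) + 5·7^5 + 5·7^4 + 5·7^3 + 5·7^2 + 5·7 + 4 (b=7); 7→8: 8^(8 + 1) + 5·8^5 + 5·8^4 + 5·8^3 + 5·8^2 + 5·8 + 4 = 134404972; 134404972−1 = 134404971
i=6: 134404971 = 8^(8 + 1) + 5·8^5 + 5·8^4 + 5·8^3 + 5·8^2 + 5·8 + 3 (b=8); 8→9: 9^(9 + 1) + 5·9^5 + 5·9^4 + 5·9^3 + 5·9^2 + 5·9 + 3 = 3487116549; 3487116549−1 = 3487116548

3487116549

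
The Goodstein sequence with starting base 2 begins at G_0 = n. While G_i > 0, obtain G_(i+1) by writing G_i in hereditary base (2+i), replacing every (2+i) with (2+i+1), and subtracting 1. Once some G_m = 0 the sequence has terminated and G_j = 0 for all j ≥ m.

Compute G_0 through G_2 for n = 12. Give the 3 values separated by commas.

12, 107, 1065

base 2: 12 = 2^(2 + 1) + 2^2; at 3: 3^(3 + 1) + 3^3 = 108; next = 107
base 3: 107 = 3^(3 + 1) + 2·3^2 + 2·3 + 2; at 4: 4^(4 + 1) + 2·4^2 + 2·4 + 2 = 1066; next = 1065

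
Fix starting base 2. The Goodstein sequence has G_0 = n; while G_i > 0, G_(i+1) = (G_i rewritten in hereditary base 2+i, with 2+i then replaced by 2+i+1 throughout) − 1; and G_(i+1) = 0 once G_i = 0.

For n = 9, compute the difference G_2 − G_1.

942

i=0: 9 = 2^(2 + 1) + 1 (b=2); 2→3: 3^(3 + 1) + 1 = 82; 82−1 = 81
i=1: 81 = 3^(3 + 1) (b=3); 3→4: 4^(4 + 1) = 1024; 1024−1 = 1023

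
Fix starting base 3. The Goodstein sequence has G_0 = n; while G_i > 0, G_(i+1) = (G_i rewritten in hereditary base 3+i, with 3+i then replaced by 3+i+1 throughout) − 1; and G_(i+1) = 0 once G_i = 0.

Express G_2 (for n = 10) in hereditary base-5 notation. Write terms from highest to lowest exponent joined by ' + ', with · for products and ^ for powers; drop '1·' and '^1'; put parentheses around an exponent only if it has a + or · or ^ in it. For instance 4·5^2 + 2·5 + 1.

4·5 + 4

G_0=10  [base 3] 3^2 + 1  →[3↦4]→  4^2 + 1 = 17  −1 ⇒ G_1=16
G_1=16  [base 4] 4^2  →[4↦5]→  5^2 = 25  −1 ⇒ G_2=24
G_2=24  [base 5] 4·5 + 4  →[5↦6]→  4·6 + 4 = 28  −1 ⇒ G_3=27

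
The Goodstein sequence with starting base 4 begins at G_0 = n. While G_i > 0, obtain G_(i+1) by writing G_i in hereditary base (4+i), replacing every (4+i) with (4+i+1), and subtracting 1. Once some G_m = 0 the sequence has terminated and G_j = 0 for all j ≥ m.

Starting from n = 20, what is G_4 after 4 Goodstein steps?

[0] 20 ≡ 4^2 + 4 (base 4). Lift 5: 30. −1: 29.
[1] 29 ≡ 5^2 + 4 (base 5). Lift 6: 40. −1: 39.
[2] 39 ≡ 6^2 + 3 (base 6). Lift 7: 52. −1: 51.
[3] 51 ≡ 7^2 + 2 (base 7). Lift 8: 66. −1: 65.
[4] 65 ≡ 8^2 + 1 (base 8). Lift 9: 82. −1: 81.

65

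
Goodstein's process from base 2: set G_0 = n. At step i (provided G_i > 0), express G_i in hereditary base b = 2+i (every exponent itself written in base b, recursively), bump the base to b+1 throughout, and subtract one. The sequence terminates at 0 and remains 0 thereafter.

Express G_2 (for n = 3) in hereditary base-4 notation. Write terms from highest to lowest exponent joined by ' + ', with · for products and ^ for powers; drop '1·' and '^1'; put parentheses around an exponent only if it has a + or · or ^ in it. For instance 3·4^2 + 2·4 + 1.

base 2: 3 = 2 + 1; at 3: 3 + 1 = 4; next = 3
base 3: 3 = 3; at 4: 4 = 4; next = 3
base 4: 3 = 3; at 5: 3 = 3; next = 2

3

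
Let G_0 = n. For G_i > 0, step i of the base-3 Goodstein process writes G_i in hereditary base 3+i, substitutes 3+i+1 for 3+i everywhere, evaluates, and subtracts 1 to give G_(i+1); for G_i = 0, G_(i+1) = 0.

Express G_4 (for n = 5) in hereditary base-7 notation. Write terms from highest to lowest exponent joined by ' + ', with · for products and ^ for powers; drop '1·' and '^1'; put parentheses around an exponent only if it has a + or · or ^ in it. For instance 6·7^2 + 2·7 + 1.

4

step 0: 5 = 3 + 2; sub 4 for 3: 4 + 2; = 6; G_1 = 6−1 = 5
step 1: 5 = 4 + 1; sub 5 for 4: 5 + 1; = 6; G_2 = 6−1 = 5
step 2: 5 = 5; sub 6 for 5: 6; = 6; G_3 = 6−1 = 5
step 3: 5 = 5; sub 7 for 6: 5; = 5; G_4 = 5−1 = 4
step 4: 4 = 4; sub 8 for 7: 4; = 4; G_5 = 4−1 = 3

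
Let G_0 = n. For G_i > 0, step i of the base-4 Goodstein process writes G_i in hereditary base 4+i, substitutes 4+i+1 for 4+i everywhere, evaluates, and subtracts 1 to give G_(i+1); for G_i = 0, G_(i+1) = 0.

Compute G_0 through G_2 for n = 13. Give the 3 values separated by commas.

13 —HB4→ 3·4 + 1 —bump→ 3·5 + 1 = 16 —(−1)→ 15
15 —HB5→ 3·5 —bump→ 3·6 = 18 —(−1)→ 17

13, 15, 17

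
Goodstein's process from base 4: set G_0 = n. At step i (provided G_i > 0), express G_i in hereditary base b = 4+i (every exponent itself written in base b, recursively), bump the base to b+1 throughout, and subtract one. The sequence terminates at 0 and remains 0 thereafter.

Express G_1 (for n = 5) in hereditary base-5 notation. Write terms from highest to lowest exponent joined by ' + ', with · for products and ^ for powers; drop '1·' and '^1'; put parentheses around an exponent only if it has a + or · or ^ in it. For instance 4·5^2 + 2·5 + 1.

(0) 5|_4 = 4 + 1 ↦ 5 + 1|_5 = 6 ⇒ 5
(1) 5|_5 = 5 ↦ 6|_6 = 6 ⇒ 5

5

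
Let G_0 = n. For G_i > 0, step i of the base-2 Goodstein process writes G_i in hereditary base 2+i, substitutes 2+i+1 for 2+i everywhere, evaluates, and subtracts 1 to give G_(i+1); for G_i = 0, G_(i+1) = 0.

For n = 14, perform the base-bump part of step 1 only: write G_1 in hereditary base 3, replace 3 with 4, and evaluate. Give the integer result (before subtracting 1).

1282

step 0: 14 = 2^(2 + 1) + 2^2 + 2; sub 3 for 2: 3^(3 + 1) + 3^3 + 3; = 111; G_1 = 111−1 = 110
step 1: 110 = 3^(3 + 1) + 3^3 + 2; sub 4 for 3: 4^(4 + 1) + 4^4 + 2; = 1282; G_2 = 1282−1 = 1281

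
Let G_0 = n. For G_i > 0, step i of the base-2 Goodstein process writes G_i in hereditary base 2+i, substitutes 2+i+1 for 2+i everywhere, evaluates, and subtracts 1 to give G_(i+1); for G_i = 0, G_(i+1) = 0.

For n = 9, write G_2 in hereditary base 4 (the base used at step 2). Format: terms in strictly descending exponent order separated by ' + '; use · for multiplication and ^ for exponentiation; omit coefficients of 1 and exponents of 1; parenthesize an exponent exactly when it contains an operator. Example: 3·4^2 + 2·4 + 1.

[0] 9 ≡ 2^(2 + 1) + 1 (base 2). Lift 3: 82. −1: 81.
[1] 81 ≡ 3^(3 + 1) (base 3). Lift 4: 1024. −1: 1023.
[2] 1023 ≡ 3·4^4 + 3·4^3 + 3·4^2 + 3·4 + 3 (base 4). Lift 5: 9843. −1: 9842.

3·4^4 + 3·4^3 + 3·4^2 + 3·4 + 3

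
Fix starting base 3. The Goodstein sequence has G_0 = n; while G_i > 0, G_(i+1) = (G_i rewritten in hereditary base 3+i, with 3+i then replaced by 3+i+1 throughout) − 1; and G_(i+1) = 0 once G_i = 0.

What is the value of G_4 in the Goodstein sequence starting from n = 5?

step 0: 5 = 3 + 2; sub 4 for 3: 4 + 2; = 6; G_1 = 6−1 = 5
step 1: 5 = 4 + 1; sub 5 for 4: 5 + 1; = 6; G_2 = 6−1 = 5
step 2: 5 = 5; sub 6 for 5: 6; = 6; G_3 = 6−1 = 5
step 3: 5 = 5; sub 7 for 6: 5; = 5; G_4 = 5−1 = 4

4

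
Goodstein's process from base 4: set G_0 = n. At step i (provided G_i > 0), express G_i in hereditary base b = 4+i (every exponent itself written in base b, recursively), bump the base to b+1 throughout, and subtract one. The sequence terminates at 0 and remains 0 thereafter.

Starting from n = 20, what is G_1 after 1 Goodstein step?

G_0 = 20. HB_4(20) = 4^2 + 4. Bump = 30. G_1 = 29.
G_1 = 29. HB_5(29) = 5^2 + 4. Bump = 40. G_2 = 39.

29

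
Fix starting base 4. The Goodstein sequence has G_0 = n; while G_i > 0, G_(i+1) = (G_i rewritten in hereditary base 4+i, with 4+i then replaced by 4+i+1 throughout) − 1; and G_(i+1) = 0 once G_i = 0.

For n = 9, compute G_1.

step 0: 9 = 2·4 + 1; sub 5 for 4: 2·5 + 1; = 11; G_1 = 11−1 = 10
step 1: 10 = 2·5; sub 6 for 5: 2·6; = 12; G_2 = 12−1 = 11

10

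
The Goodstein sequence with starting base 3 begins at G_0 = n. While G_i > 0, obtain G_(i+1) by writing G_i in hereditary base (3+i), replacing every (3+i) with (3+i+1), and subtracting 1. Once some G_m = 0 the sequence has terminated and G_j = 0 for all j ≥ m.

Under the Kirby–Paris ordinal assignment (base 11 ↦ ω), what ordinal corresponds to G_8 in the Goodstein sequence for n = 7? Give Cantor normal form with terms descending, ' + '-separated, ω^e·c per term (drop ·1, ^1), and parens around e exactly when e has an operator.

8

G_0=7  [base 3] 2·3 + 1  →[3↦4]→  2·4 + 1 = 9  −1 ⇒ G_1=8
G_1=8  [base 4] 2·4  →[4↦5]→  2·5 = 10  −1 ⇒ G_2=9
G_2=9  [base 5] 5 + 4  →[5↦6]→  6 + 4 = 10  −1 ⇒ G_3=9
G_3=9  [base 6] 6 + 3  →[6↦7]→  7 + 3 = 10  −1 ⇒ G_4=9
G_4=9  [base 7] 7 + 2  →[7↦8]→  8 + 2 = 10  −1 ⇒ G_5=9
G_5=9  [base 8] 8 + 1  →[8↦9]→  9 + 1 = 10  −1 ⇒ G_6=9
G_6=9  [base 9] 9  →[9↦10]→  10 = 10  −1 ⇒ G_7=9
G_7=9  [base 10] 9  →[10↦11]→  9 = 9  −1 ⇒ G_8=8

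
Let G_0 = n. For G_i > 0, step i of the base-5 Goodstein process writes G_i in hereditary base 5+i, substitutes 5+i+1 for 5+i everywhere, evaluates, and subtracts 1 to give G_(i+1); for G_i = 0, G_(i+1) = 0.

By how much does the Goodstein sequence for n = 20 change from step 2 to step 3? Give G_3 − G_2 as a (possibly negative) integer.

2

(0) 20|_5 = 4·5 ↦ 4·6|_6 = 24 ⇒ 23
(1) 23|_6 = 3·6 + 5 ↦ 3·7 + 5|_7 = 26 ⇒ 25
(2) 25|_7 = 3·7 + 4 ↦ 3·8 + 4|_8 = 28 ⇒ 27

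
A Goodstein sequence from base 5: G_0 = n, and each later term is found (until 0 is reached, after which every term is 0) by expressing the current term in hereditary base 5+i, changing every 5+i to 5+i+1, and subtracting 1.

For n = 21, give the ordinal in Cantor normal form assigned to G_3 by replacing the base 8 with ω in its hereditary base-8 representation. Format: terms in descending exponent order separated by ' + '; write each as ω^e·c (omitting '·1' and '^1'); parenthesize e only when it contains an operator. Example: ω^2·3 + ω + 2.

ω·3 + 5

G_0=21  [base 5] 4·5 + 1  →[5↦6]→  4·6 + 1 = 25  −1 ⇒ G_1=24
G_1=24  [base 6] 4·6  →[6↦7]→  4·7 = 28  −1 ⇒ G_2=27
G_2=27  [base 7] 3·7 + 6  →[7↦8]→  3·8 + 6 = 30  −1 ⇒ G_3=29
G_3=29  [base 8] 3·8 + 5  →[8↦9]→  3·9 + 5 = 32  −1 ⇒ G_4=31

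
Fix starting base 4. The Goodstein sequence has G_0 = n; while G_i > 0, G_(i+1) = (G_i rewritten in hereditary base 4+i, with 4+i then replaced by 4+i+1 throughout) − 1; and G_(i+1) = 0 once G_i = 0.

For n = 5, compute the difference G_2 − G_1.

0

base 4: 5 = 4 + 1; at 5: 5 + 1 = 6; next = 5
base 5: 5 = 5; at 6: 6 = 6; next = 5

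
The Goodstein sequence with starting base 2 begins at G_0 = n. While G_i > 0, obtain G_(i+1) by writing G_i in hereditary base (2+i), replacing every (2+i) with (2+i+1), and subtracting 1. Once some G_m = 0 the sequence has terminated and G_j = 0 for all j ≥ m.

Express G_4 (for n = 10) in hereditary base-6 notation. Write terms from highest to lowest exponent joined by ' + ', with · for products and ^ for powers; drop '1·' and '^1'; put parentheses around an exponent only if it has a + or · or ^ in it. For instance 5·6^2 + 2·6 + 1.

5·6^6 + 5·6^5 + 5·6^4 + 5·6^3 + 5·6^2 + 5·6 + 5

10 —HB2→ 2^(2 + 1) + 2 —bump→ 3^(3 + 1) + 3 = 84 —(−1)→ 83
83 —HB3→ 3^(3 + 1) + 2 —bump→ 4^(4 + 1) + 2 = 1026 —(−1)→ 1025
1025 —HB4→ 4^(4 + 1) + 1 —bump→ 5^(5 + 1) + 1 = 15626 —(−1)→ 15625
15625 —HB5→ 5^(5 + 1) —bump→ 6^(6 + 1) = 279936 —(−1)→ 279935
279935 —HB6→ 5·6^6 + 5·6^5 + 5·6^4 + 5·6^3 + 5·6^2 + 5·6 + 5 —bump→ 5·7^7 + 5·7^5 + 5·7^4 + 5·7^3 + 5·7^2 + 5·7 + 5 = 4215755 —(−1)→ 4215754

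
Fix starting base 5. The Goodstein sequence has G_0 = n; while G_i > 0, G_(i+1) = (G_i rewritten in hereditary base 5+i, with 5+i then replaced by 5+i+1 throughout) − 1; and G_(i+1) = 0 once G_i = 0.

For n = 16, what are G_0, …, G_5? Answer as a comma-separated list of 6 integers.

16, 18, 20, 21, 22, 23

G_0=16  [base 5] 3·5 + 1  →[5↦6]→  3·6 + 1 = 19  −1 ⇒ G_1=18
G_1=18  [base 6] 3·6  →[6↦7]→  3·7 = 21  −1 ⇒ G_2=20
G_2=20  [base 7] 2·7 + 6  →[7↦8]→  2·8 + 6 = 22  −1 ⇒ G_3=21
G_3=21  [base 8] 2·8 + 5  →[8↦9]→  2·9 + 5 = 23  −1 ⇒ G_4=22
G_4=22  [base 9] 2·9 + 4  →[9↦10]→  2·10 + 4 = 24  −1 ⇒ G_5=23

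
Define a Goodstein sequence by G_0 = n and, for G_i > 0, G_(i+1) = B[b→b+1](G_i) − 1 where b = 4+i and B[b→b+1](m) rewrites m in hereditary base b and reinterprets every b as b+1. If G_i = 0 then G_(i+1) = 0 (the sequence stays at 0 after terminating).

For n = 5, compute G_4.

3

(0) 5|_4 = 4 + 1 ↦ 5 + 1|_5 = 6 ⇒ 5
(1) 5|_5 = 5 ↦ 6|_6 = 6 ⇒ 5
(2) 5|_6 = 5 ↦ 5|_7 = 5 ⇒ 4
(3) 4|_7 = 4 ↦ 4|_8 = 4 ⇒ 3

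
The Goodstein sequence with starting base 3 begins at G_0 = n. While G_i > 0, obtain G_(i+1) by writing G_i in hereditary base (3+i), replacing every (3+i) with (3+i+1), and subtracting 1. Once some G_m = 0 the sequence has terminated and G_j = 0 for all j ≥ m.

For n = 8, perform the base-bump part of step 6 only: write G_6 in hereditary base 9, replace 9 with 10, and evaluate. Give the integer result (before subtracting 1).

8 —HB3→ 2·3 + 2 —bump→ 2·4 + 2 = 10 —(−1)→ 9
9 —HB4→ 2·4 + 1 —bump→ 2·5 + 1 = 11 —(−1)→ 10
10 —HB5→ 2·5 —bump→ 2·6 = 12 —(−1)→ 11
11 —HB6→ 6 + 5 —bump→ 7 + 5 = 12 —(−1)→ 11
11 —HB7→ 7 + 4 —bump→ 8 + 4 = 12 —(−1)→ 11
11 —HB8→ 8 + 3 —bump→ 9 + 3 = 12 —(−1)→ 11
11 —HB9→ 9 + 2 —bump→ 10 + 2 = 12 —(−1)→ 11

12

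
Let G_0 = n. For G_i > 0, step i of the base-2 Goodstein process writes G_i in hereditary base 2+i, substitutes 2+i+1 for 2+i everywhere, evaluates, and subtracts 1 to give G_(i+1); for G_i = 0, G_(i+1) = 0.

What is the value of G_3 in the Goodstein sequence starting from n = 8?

(0) 8|_2 = 2^(2 + 1) ↦ 3^(3 + 1)|_3 = 81 ⇒ 80
(1) 80|_3 = 2·3^3 + 2·3^2 + 2·3 + 2 ↦ 2·4^4 + 2·4^2 + 2·4 + 2|_4 = 554 ⇒ 553
(2) 553|_4 = 2·4^4 + 2·4^2 + 2·4 + 1 ↦ 2·5^5 + 2·5^2 + 2·5 + 1|_5 = 6311 ⇒ 6310
(3) 6310|_5 = 2·5^5 + 2·5^2 + 2·5 ↦ 2·6^6 + 2·6^2 + 2·6|_6 = 93396 ⇒ 93395

6310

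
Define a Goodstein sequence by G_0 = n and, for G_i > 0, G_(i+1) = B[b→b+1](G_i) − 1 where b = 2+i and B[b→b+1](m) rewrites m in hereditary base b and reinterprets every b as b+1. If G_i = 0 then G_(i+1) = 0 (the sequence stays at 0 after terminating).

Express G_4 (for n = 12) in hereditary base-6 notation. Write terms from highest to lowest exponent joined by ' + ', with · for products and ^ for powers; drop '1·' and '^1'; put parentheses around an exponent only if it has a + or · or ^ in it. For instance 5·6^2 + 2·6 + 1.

6^(6 + 1) + 2·6^2 + 6 + 5

base 2: 12 = 2^(2 + 1) + 2^2; at 3: 3^(3 + 1) + 3^3 = 108; next = 107
base 3: 107 = 3^(3 + 1) + 2·3^2 + 2·3 + 2; at 4: 4^(4 + 1) + 2·4^2 + 2·4 + 2 = 1066; next = 1065
base 4: 1065 = 4^(4 + 1) + 2·4^2 + 2·4 + 1; at 5: 5^(5 + 1) + 2·5^2 + 2·5 + 1 = 15686; next = 15685
base 5: 15685 = 5^(5 + 1) + 2·5^2 + 2·5; at 6: 6^(6 + 1) + 2·6^2 + 2·6 = 280020; next = 280019
base 6: 280019 = 6^(6 + 1) + 2·6^2 + 6 + 5; at 7: 7^(7 + 1) + 2·7^2 + 7 + 5 = 5764911; next = 5764910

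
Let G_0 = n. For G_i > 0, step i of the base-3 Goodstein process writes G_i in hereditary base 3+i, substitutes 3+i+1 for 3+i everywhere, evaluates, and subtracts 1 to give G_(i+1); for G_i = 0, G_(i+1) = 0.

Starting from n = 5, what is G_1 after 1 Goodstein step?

G_0 = 5. HB_3(5) = 3 + 2. Bump = 6. G_1 = 5.
G_1 = 5. HB_4(5) = 4 + 1. Bump = 6. G_2 = 5.

5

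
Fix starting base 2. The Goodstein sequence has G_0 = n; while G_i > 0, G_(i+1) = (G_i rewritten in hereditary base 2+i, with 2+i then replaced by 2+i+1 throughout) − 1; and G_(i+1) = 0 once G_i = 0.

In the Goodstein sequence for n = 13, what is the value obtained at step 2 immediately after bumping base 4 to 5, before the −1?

step 0: 13 = 2^(2 + 1) + 2^2 + 1; sub 3 for 2: 3^(3 + 1) + 3^3 + 1; = 109; G_1 = 109−1 = 108
step 1: 108 = 3^(3 + 1) + 3^3; sub 4 for 3: 4^(4 + 1) + 4^4; = 1280; G_2 = 1280−1 = 1279
step 2: 1279 = 4^(4 + 1) + 3·4^3 + 3·4^2 + 3·4 + 3; sub 5 for 4: 5^(5 + 1) + 3·5^3 + 3·5^2 + 3·5 + 3; = 16093; G_3 = 16093−1 = 16092

16093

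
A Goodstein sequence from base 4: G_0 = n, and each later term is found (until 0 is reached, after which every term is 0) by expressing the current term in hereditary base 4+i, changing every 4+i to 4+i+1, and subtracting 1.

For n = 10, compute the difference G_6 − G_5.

0

step 0: 10 = 2·4 + 2; sub 5 for 4: 2·5 + 2; = 12; G_1 = 12−1 = 11
step 1: 11 = 2·5 + 1; sub 6 for 5: 2·6 + 1; = 13; G_2 = 13−1 = 12
step 2: 12 = 2·6; sub 7 for 6: 2·7; = 14; G_3 = 14−1 = 13
step 3: 13 = 7 + 6; sub 8 for 7: 8 + 6; = 14; G_4 = 14−1 = 13
step 4: 13 = 8 + 5; sub 9 for 8: 9 + 5; = 14; G_5 = 14−1 = 13
step 5: 13 = 9 + 4; sub 10 for 9: 10 + 4; = 14; G_6 = 14−1 = 13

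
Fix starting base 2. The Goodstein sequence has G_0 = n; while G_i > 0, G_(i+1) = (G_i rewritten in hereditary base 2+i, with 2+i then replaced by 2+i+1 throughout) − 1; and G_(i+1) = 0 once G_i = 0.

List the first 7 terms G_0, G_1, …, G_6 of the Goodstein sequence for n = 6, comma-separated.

6, 29, 257, 3125, 46655, 98039, 187243

(0) 6|_2 = 2^2 + 2 ↦ 3^3 + 3|_3 = 30 ⇒ 29
(1) 29|_3 = 3^3 + 2 ↦ 4^4 + 2|_4 = 258 ⇒ 257
(2) 257|_4 = 4^4 + 1 ↦ 5^5 + 1|_5 = 3126 ⇒ 3125
(3) 3125|_5 = 5^5 ↦ 6^6|_6 = 46656 ⇒ 46655
(4) 46655|_6 = 5·6^5 + 5·6^4 + 5·6^3 + 5·6^2 + 5·6 + 5 ↦ 5·7^5 + 5·7^4 + 5·7^3 + 5·7^2 + 5·7 + 5|_7 = 98040 ⇒ 98039
(5) 98039|_7 = 5·7^5 + 5·7^4 + 5·7^3 + 5·7^2 + 5·7 + 4 ↦ 5·8^5 + 5·8^4 + 5·8^3 + 5·8^2 + 5·8 + 4|_8 = 187244 ⇒ 187243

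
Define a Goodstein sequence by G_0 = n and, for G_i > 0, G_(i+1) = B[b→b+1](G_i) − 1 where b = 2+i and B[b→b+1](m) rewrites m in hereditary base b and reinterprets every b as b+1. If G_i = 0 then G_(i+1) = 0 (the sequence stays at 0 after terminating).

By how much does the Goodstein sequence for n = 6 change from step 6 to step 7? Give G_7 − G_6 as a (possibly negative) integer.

144904

i=0: 6 = 2^2 + 2 (b=2); 2→3: 3^3 + 3 = 30; 30−1 = 29
i=1: 29 = 3^3 + 2 (b=3); 3→4: 4^4 + 2 = 258; 258−1 = 257
i=2: 257 = 4^4 + 1 (b=4); 4→5: 5^5 + 1 = 3126; 3126−1 = 3125
i=3: 3125 = 5^5 (b=5); 5→6: 6^6 = 46656; 46656−1 = 46655
i=4: 46655 = 5·6^5 + 5·6^4 + 5·6^3 + 5·6^2 + 5·6 + 5 (b=6); 6→7: 5·7^5 + 5·7^4 + 5·7^3 + 5·7^2 + 5·7 + 5 = 98040; 98040−1 = 98039
i=5: 98039 = 5·7^5 + 5·7^4 + 5·7^3 + 5·7^2 + 5·7 + 4 (b=7); 7→8: 5·8^5 + 5·8^4 + 5·8^3 + 5·8^2 + 5·8 + 4 = 187244; 187244−1 = 187243
i=6: 187243 = 5·8^5 + 5·8^4 + 5·8^3 + 5·8^2 + 5·8 + 3 (b=8); 8→9: 5·9^5 + 5·9^4 + 5·9^3 + 5·9^2 + 5·9 + 3 = 332148; 332148−1 = 332147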